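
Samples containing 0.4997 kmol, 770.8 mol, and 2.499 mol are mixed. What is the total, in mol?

In mol:
  0.4997 kmol = 0.4997 × 10^3 mol = 499.7
  770.8 mol → 770.8
  2.499 mol → 2.499
Sum: 499.7 + 770.8 + 2.499 = 1272.999

1272.999 mol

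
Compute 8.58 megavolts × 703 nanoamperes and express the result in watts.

8.58 × 10^6 × 703 × 10^-9 = 6031.74 × 10^-3 W

6.03174 watts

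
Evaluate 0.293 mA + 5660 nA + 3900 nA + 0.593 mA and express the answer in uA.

895.56 uA

In uA:
  0.293 mA = 0.293 × 10^3 uA = 293
  5660 nA = 5660 × 10^-3 uA = 5.66
  3900 nA = 3900 × 10^-3 uA = 3.9
  0.593 mA = 0.593 × 10^3 uA = 593
Sum: 293 + 5.66 + 3.9 + 593 = 895.56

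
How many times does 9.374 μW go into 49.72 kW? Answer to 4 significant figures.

(49.72e3) / (9.374e-6) = 5.304e9

5304000000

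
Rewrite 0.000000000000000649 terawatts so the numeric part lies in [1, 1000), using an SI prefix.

649 microwatts

= 649 × 10^-6 watts; 10^-6 is micro.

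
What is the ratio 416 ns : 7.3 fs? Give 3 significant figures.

(416 × 10⁻⁹) / (7.3 × 10⁻¹⁵) = 56.99 × 10⁶

57000000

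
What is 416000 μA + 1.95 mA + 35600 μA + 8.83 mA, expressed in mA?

In mA:
  416000 μA = 416000e-3 mA = 416
  1.95 mA → 1.95
  35600 μA = 35600e-3 mA = 35.6
  8.83 mA → 8.83
Sum: 416 + 1.95 + 35.6 + 8.83 = 462.38

462.38 mA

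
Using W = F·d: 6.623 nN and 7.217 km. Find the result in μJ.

47.798191 μJ

6.623 × 10^-9 × 7.217 × 10^3 = 47.798191 × 10^-6 J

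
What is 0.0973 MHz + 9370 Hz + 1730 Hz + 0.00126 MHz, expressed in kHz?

109.66 kHz

In kHz:
  0.0973 MHz = 0.0973 × 10^3 kHz = 97.3
  9370 Hz = 9370 × 10^-3 kHz = 9.37
  1730 Hz = 1730 × 10^-3 kHz = 1.73
  0.00126 MHz = 0.00126 × 10^3 kHz = 1.26
Sum: 97.3 + 9.37 + 1.73 + 1.26 = 109.66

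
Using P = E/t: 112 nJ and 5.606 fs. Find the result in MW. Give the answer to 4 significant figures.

19.98 MW

(112 × 10⁻⁹) / (5.606 × 10⁻¹⁵) = 19.9786 × 10⁶ W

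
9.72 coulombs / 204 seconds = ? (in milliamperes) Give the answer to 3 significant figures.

47.6 milliamperes

(9.72) / (204) = 0.047647 A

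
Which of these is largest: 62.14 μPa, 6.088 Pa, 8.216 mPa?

6.088 Pa

62.14 μPa = 0.00006214 Pa
6.088 Pa = 6.088 Pa
8.216 mPa = 0.008216 Pa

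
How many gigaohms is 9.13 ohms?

0.00000000913 gigaohms

(no prefix) = 10⁰, giga = 10⁹; factor is 10⁻⁹.
9.13 × 10⁻⁹ = 0.00000000913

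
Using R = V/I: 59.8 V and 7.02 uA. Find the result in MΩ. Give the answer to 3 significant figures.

(59.8) / (7.02e-6) = 8.5185e6 Ω

8.52 MΩ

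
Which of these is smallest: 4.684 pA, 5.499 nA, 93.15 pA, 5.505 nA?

4.684 pA = 0.000000000004684 A
5.499 nA = 0.000000005499 A
93.15 pA = 0.00000000009315 A
5.505 nA = 0.000000005505 A

4.684 pA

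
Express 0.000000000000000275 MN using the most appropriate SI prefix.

= 275 × 10^-12 N; 10^-12 is pico.

275 pN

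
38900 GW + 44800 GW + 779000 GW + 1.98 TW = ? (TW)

In TW:
  38900 GW = 38900 × 10^-3 TW = 38.9
  44800 GW = 44800 × 10^-3 TW = 44.8
  779000 GW = 779000 × 10^-3 TW = 779
  1.98 TW → 1.98
Sum: 38.9 + 44.8 + 779 + 1.98 = 864.68

864.68 TW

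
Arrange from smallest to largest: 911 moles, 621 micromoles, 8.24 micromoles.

911 moles = 911 moles
621 micromoles = 0.000621 moles
8.24 micromoles = 0.00000824 moles

8.24 micromoles < 621 micromoles < 911 moles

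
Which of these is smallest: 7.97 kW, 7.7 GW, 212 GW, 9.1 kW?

7.97 kW

7.97 kW = 7970 W
7.7 GW = 7700000000 W
212 GW = 212000000000 W
9.1 kW = 9100 W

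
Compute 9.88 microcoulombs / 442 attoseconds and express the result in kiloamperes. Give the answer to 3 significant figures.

(9.88 × 10⁻⁶) / (442 × 10⁻¹⁸) = 0.022353 × 10¹² A

22400000 kiloamperes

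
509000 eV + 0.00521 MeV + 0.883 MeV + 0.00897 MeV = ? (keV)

1406.18 keV

In keV:
  509000 eV = 509000 × 10⁻³ keV = 509
  0.00521 MeV = 0.00521 × 10³ keV = 5.21
  0.883 MeV = 0.883 × 10³ keV = 883
  0.00897 MeV = 0.00897 × 10³ keV = 8.97
Sum: 509 + 5.21 + 883 + 8.97 = 1406.18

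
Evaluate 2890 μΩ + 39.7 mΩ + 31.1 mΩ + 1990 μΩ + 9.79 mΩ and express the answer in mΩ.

In mΩ:
  2890 μΩ = 2890 × 10⁻³ mΩ = 2.89
  39.7 mΩ → 39.7
  31.1 mΩ → 31.1
  1990 μΩ = 1990 × 10⁻³ mΩ = 1.99
  9.79 mΩ → 9.79
Sum: 2.89 + 39.7 + 31.1 + 1.99 + 9.79 = 85.47

85.47 mΩ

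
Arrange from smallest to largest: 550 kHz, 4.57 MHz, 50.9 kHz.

50.9 kHz < 550 kHz < 4.57 MHz

550 kHz = 550000 Hz
4.57 MHz = 4570000 Hz
50.9 kHz = 50900 Hz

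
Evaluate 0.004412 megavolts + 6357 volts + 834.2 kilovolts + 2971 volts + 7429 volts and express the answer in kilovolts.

In kilovolts:
  0.004412 megavolts = 0.004412e3 kilovolts = 4.412
  6357 volts = 6357e-3 kilovolts = 6.357
  834.2 kilovolts → 834.2
  2971 volts = 2971e-3 kilovolts = 2.971
  7429 volts = 7429e-3 kilovolts = 7.429
Sum: 4.412 + 6.357 + 834.2 + 2.971 + 7.429 = 855.369

855.369 kilovolts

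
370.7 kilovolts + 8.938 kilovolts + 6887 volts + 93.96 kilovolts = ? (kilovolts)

480.485 kilovolts

In kilovolts:
  370.7 kilovolts → 370.7
  8.938 kilovolts → 8.938
  6887 volts = 6887e-3 kilovolts = 6.887
  93.96 kilovolts → 93.96
Sum: 370.7 + 8.938 + 6.887 + 93.96 = 480.485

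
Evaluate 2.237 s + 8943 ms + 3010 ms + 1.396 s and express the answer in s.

15.586 s

In s:
  2.237 s → 2.237
  8943 ms = 8943e-3 s = 8.943
  3010 ms = 3010e-3 s = 3.01
  1.396 s → 1.396
Sum: 2.237 + 8.943 + 3.01 + 1.396 = 15.586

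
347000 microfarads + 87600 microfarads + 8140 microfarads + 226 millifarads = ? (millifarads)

668.74 millifarads

In millifarads:
  347000 microfarads = 347000 × 10^-3 millifarads = 347
  87600 microfarads = 87600 × 10^-3 millifarads = 87.6
  8140 microfarads = 8140 × 10^-3 millifarads = 8.14
  226 millifarads → 226
Sum: 347 + 87.6 + 8.14 + 226 = 668.74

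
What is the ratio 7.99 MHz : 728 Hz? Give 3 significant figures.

(7.99 × 10⁶) / (728) = 0.01098 × 10⁶

11000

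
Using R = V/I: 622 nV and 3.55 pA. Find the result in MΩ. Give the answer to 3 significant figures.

0.175 MΩ

(622 × 10^-9) / (3.55 × 10^-12) = 175.21 × 10^3 Ω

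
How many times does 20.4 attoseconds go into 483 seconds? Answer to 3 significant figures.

23700000000000000000

(483) / (20.4e-18) = 23.68e18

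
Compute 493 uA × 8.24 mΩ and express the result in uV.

4.06232 uV

493 × 10⁻⁶ × 8.24 × 10⁻³ = 4062.32 × 10⁻⁹ V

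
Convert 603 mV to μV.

milli = 1e-3, micro = 1e-6; factor is 1e3.
603 × 1e3 = 603000

603000 μV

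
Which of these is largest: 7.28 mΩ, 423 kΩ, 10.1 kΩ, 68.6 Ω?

7.28 mΩ = 0.00728 Ω
423 kΩ = 423000 Ω
10.1 kΩ = 10100 Ω
68.6 Ω = 68.6 Ω

423 kΩ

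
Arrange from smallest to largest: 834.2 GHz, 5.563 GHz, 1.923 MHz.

1.923 MHz < 5.563 GHz < 834.2 GHz

834.2 GHz = 834200000000 Hz
5.563 GHz = 5563000000 Hz
1.923 MHz = 1923000 Hz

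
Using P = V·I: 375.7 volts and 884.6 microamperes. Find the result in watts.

0.33234422 watts

375.7 × 884.6e-6 = 332344.22e-6 W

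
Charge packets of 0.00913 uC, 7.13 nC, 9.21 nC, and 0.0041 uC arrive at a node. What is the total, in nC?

In nC:
  0.00913 uC = 0.00913 × 10^3 nC = 9.13
  7.13 nC → 7.13
  9.21 nC → 9.21
  0.0041 uC = 0.0041 × 10^3 nC = 4.1
Sum: 9.13 + 7.13 + 9.21 + 4.1 = 29.57

29.57 nC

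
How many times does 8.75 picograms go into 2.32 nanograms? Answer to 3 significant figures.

(2.32 × 10^-9) / (8.75 × 10^-12) = 0.2651 × 10^3

265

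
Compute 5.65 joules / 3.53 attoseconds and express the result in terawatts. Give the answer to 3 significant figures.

1600000 terawatts

(5.65) / (3.53 × 10⁻¹⁸) = 1.6006 × 10¹⁸ W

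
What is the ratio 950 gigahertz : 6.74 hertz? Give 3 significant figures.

(950 × 10⁹) / (6.74) = 140.9 × 10⁹

141000000000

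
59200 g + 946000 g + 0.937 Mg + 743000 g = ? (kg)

In kg:
  59200 g = 59200 × 10^-3 kg = 59.2
  946000 g = 946000 × 10^-3 kg = 946
  0.937 Mg = 0.937 × 10^3 kg = 937
  743000 g = 743000 × 10^-3 kg = 743
Sum: 59.2 + 946 + 937 + 743 = 2685.2

2685.2 kg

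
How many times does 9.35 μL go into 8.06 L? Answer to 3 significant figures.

(8.06) / (9.35e-6) = 0.862e6

862000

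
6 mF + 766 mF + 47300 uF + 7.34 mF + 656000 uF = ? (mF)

1482.64 mF

In mF:
  6 mF → 6
  766 mF → 766
  47300 uF = 47300e-3 mF = 47.3
  7.34 mF → 7.34
  656000 uF = 656000e-3 mF = 656
Sum: 6 + 766 + 47.3 + 7.34 + 656 = 1482.64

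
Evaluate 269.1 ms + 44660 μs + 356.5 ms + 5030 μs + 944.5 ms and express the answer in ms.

In ms:
  269.1 ms → 269.1
  44660 μs = 44660 × 10⁻³ ms = 44.66
  356.5 ms → 356.5
  5030 μs = 5030 × 10⁻³ ms = 5.03
  944.5 ms → 944.5
Sum: 269.1 + 44.66 + 356.5 + 5.03 + 944.5 = 1619.79

1619.79 ms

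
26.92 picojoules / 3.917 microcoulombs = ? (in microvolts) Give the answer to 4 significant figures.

6.873 microvolts

(26.92e-12) / (3.917e-6) = 6.87261e-6 V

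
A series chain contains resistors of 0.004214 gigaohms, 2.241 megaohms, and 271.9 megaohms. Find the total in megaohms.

278.355 megaohms

In megaohms:
  0.004214 gigaohms = 0.004214 × 10³ megaohms = 4.214
  2.241 megaohms → 2.241
  271.9 megaohms → 271.9
Sum: 4.214 + 2.241 + 271.9 = 278.355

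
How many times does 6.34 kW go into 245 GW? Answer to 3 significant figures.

38600000

(245 × 10⁹) / (6.34 × 10³) = 38.64 × 10⁶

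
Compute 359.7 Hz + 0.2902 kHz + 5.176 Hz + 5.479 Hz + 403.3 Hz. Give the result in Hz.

1063.855 Hz

In Hz:
  359.7 Hz → 359.7
  0.2902 kHz = 0.2902e3 Hz = 290.2
  5.176 Hz → 5.176
  5.479 Hz → 5.479
  403.3 Hz → 403.3
Sum: 359.7 + 290.2 + 5.176 + 5.479 + 403.3 = 1063.855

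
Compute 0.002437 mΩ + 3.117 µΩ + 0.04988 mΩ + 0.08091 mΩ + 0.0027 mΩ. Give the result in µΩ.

In µΩ:
  0.002437 mΩ = 0.002437 × 10³ µΩ = 2.437
  3.117 µΩ → 3.117
  0.04988 mΩ = 0.04988 × 10³ µΩ = 49.88
  0.08091 mΩ = 0.08091 × 10³ µΩ = 80.91
  0.0027 mΩ = 0.0027 × 10³ µΩ = 2.7
Sum: 2.437 + 3.117 + 49.88 + 80.91 + 2.7 = 139.044

139.044 µΩ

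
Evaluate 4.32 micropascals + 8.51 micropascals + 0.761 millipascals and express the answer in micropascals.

773.83 micropascals

In micropascals:
  4.32 micropascals → 4.32
  8.51 micropascals → 8.51
  0.761 millipascals = 0.761 × 10³ micropascals = 761
Sum: 4.32 + 8.51 + 761 = 773.83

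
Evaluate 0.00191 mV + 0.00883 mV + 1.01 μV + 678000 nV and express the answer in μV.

In μV:
  0.00191 mV = 0.00191 × 10^3 μV = 1.91
  0.00883 mV = 0.00883 × 10^3 μV = 8.83
  1.01 μV → 1.01
  678000 nV = 678000 × 10^-3 μV = 678
Sum: 1.91 + 8.83 + 1.01 + 678 = 689.75

689.75 μV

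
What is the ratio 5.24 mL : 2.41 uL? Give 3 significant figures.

(5.24 × 10^-3) / (2.41 × 10^-6) = 2.174 × 10^3

2170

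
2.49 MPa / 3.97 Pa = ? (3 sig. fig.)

627000

(2.49e6) / (3.97) = 0.6272e6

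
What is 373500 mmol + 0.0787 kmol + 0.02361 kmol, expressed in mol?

475.81 mol

In mol:
  373500 mmol = 373500e-3 mol = 373.5
  0.0787 kmol = 0.0787e3 mol = 78.7
  0.02361 kmol = 0.02361e3 mol = 23.61
Sum: 373.5 + 78.7 + 23.61 = 475.81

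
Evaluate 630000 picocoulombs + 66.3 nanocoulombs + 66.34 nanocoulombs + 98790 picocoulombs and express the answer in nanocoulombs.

In nanocoulombs:
  630000 picocoulombs = 630000 × 10^-3 nanocoulombs = 630
  66.3 nanocoulombs → 66.3
  66.34 nanocoulombs → 66.34
  98790 picocoulombs = 98790 × 10^-3 nanocoulombs = 98.79
Sum: 630 + 66.3 + 66.34 + 98.79 = 861.43

861.43 nanocoulombs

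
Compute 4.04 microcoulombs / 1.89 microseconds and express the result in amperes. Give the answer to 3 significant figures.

(4.04 × 10⁻⁶) / (1.89 × 10⁻⁶) = 2.1376 A

2.14 amperes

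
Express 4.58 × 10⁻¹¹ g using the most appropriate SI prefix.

45.8 pg

= 45.8 × 10⁻¹² g; 10⁻¹² is pico.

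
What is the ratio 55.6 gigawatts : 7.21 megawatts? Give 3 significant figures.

(55.6 × 10^9) / (7.21 × 10^6) = 7.712 × 10^3

7710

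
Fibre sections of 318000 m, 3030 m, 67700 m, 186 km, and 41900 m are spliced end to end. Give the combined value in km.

In km:
  318000 m = 318000 × 10⁻³ km = 318
  3030 m = 3030 × 10⁻³ km = 3.03
  67700 m = 67700 × 10⁻³ km = 67.7
  186 km → 186
  41900 m = 41900 × 10⁻³ km = 41.9
Sum: 318 + 3.03 + 67.7 + 186 + 41.9 = 616.63

616.63 km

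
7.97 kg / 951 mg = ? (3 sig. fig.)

8380

(7.97 × 10³) / (951 × 10⁻³) = 0.008381 × 10⁶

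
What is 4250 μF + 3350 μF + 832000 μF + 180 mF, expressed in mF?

1019.6 mF

In mF:
  4250 μF = 4250e-3 mF = 4.25
  3350 μF = 3350e-3 mF = 3.35
  832000 μF = 832000e-3 mF = 832
  180 mF → 180
Sum: 4.25 + 3.35 + 832 + 180 = 1019.6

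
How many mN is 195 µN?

micro = 10^-6, milli = 10^-3; factor is 10^-3.
195 × 10^-3 = 0.195

0.195 mN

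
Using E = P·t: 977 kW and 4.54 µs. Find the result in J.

4.43558 J

977 × 10³ × 4.54 × 10⁻⁶ = 4435.58 × 10⁻³ J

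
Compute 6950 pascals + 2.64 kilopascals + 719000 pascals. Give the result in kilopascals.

In kilopascals:
  6950 pascals = 6950 × 10^-3 kilopascals = 6.95
  2.64 kilopascals → 2.64
  719000 pascals = 719000 × 10^-3 kilopascals = 719
Sum: 6.95 + 2.64 + 719 = 728.59

728.59 kilopascals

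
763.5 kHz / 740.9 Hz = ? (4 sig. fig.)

(763.5 × 10^3) / (740.9) = 1.0305 × 10^3

1031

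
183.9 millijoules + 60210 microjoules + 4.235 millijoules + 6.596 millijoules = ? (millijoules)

254.941 millijoules

In millijoules:
  183.9 millijoules → 183.9
  60210 microjoules = 60210 × 10⁻³ millijoules = 60.21
  4.235 millijoules → 4.235
  6.596 millijoules → 6.596
Sum: 183.9 + 60.21 + 4.235 + 6.596 = 254.941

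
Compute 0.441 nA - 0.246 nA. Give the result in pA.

195 pA

In pA:
  0.441 nA = 0.441 × 10³ pA = 441
  0.246 nA = 0.246 × 10³ pA = 246
Difference: 441 - 246 = 195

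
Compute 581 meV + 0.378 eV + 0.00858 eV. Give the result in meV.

967.58 meV

In meV:
  581 meV → 581
  0.378 eV = 0.378e3 meV = 378
  0.00858 eV = 0.00858e3 meV = 8.58
Sum: 581 + 378 + 8.58 = 967.58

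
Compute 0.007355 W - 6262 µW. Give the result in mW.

In mW:
  0.007355 W = 0.007355e3 mW = 7.355
  6262 µW = 6262e-3 mW = 6.262
Difference: 7.355 - 6.262 = 1.093

1.093 mW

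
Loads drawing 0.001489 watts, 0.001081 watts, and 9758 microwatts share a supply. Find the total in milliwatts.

12.328 milliwatts

In milliwatts:
  0.001489 watts = 0.001489e3 milliwatts = 1.489
  0.001081 watts = 0.001081e3 milliwatts = 1.081
  9758 microwatts = 9758e-3 milliwatts = 9.758
Sum: 1.489 + 1.081 + 9.758 = 12.328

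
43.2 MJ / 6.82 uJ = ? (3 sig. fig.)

6330000000000

(43.2 × 10^6) / (6.82 × 10^-6) = 6.334 × 10^12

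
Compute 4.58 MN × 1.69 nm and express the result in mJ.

4.58 × 10⁶ × 1.69 × 10⁻⁹ = 7.7402 × 10⁻³ J

7.7402 mJ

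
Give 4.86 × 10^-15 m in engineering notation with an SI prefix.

= 4.86 × 10^-15 m; 10^-15 is femto.

4.86 fm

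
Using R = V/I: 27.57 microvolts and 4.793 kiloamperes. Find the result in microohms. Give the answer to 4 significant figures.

(27.57 × 10⁻⁶) / (4.793 × 10³) = 5.75214 × 10⁻⁹ Ω

0.005752 microohms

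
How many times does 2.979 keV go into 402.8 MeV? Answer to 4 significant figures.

135200

(402.8 × 10^6) / (2.979 × 10^3) = 135.21 × 10^3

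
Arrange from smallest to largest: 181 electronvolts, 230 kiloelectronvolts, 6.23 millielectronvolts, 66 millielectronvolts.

6.23 millielectronvolts < 66 millielectronvolts < 181 electronvolts < 230 kiloelectronvolts

181 electronvolts = 181 electronvolts
230 kiloelectronvolts = 230000 electronvolts
6.23 millielectronvolts = 0.00623 electronvolts
66 millielectronvolts = 0.066 electronvolts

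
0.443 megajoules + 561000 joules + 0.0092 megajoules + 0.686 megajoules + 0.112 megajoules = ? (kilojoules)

1811.2 kilojoules

In kilojoules:
  0.443 megajoules = 0.443 × 10³ kilojoules = 443
  561000 joules = 561000 × 10⁻³ kilojoules = 561
  0.0092 megajoules = 0.0092 × 10³ kilojoules = 9.2
  0.686 megajoules = 0.686 × 10³ kilojoules = 686
  0.112 megajoules = 0.112 × 10³ kilojoules = 112
Sum: 443 + 561 + 9.2 + 686 + 112 = 1811.2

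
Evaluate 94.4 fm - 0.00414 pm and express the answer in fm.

90.26 fm

In fm:
  94.4 fm → 94.4
  0.00414 pm = 0.00414 × 10^3 fm = 4.14
Difference: 94.4 - 4.14 = 90.26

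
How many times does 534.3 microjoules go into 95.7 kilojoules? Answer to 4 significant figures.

(95.7 × 10³) / (534.3 × 10⁻⁶) = 0.17911 × 10⁹

179100000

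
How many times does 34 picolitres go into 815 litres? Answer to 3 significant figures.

(815) / (34 × 10⁻¹²) = 23.97 × 10¹²

24000000000000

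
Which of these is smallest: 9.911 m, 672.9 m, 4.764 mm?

4.764 mm

9.911 m = 9.911 m
672.9 m = 672.9 m
4.764 mm = 0.004764 m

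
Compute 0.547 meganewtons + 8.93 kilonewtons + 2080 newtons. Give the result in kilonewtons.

558.01 kilonewtons

In kilonewtons:
  0.547 meganewtons = 0.547e3 kilonewtons = 547
  8.93 kilonewtons → 8.93
  2080 newtons = 2080e-3 kilonewtons = 2.08
Sum: 547 + 8.93 + 2.08 = 558.01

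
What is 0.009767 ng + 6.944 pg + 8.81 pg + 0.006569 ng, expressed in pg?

In pg:
  0.009767 ng = 0.009767 × 10³ pg = 9.767
  6.944 pg → 6.944
  8.81 pg → 8.81
  0.006569 ng = 0.006569 × 10³ pg = 6.569
Sum: 9.767 + 6.944 + 8.81 + 6.569 = 32.09

32.09 pg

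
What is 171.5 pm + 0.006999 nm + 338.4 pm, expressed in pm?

In pm:
  171.5 pm → 171.5
  0.006999 nm = 0.006999 × 10^3 pm = 6.999
  338.4 pm → 338.4
Sum: 171.5 + 6.999 + 338.4 = 516.899

516.899 pm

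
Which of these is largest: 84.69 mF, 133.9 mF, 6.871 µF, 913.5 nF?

84.69 mF = 0.08469 F
133.9 mF = 0.1339 F
6.871 µF = 0.000006871 F
913.5 nF = 0.0000009135 F

133.9 mF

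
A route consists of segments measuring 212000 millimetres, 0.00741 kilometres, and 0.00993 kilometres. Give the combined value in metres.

229.34 metres

In metres:
  212000 millimetres = 212000 × 10⁻³ metres = 212
  0.00741 kilometres = 0.00741 × 10³ metres = 7.41
  0.00993 kilometres = 0.00993 × 10³ metres = 9.93
Sum: 212 + 7.41 + 9.93 = 229.34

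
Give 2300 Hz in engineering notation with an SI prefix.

= 2.3e3 Hz; 1e3 is kilo.

2.3 kHz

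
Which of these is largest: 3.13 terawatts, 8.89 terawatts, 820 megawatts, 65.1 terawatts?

3.13 terawatts = 3130000000000 watts
8.89 terawatts = 8890000000000 watts
820 megawatts = 820000000 watts
65.1 terawatts = 65100000000000 watts

65.1 terawatts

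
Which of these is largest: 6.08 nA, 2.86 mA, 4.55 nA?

6.08 nA = 0.00000000608 A
2.86 mA = 0.00286 A
4.55 nA = 0.00000000455 A

2.86 mA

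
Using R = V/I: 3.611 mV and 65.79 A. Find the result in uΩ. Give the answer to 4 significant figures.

54.89 uΩ

(3.611 × 10⁻³) / (65.79) = 0.0548868 × 10⁻³ Ω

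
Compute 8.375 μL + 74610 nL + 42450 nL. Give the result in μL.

In μL:
  8.375 μL → 8.375
  74610 nL = 74610 × 10^-3 μL = 74.61
  42450 nL = 42450 × 10^-3 μL = 42.45
Sum: 8.375 + 74.61 + 42.45 = 125.435

125.435 μL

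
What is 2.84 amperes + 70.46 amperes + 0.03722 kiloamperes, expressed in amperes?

110.52 amperes

In amperes:
  2.84 amperes → 2.84
  70.46 amperes → 70.46
  0.03722 kiloamperes = 0.03722e3 amperes = 37.22
Sum: 2.84 + 70.46 + 37.22 = 110.52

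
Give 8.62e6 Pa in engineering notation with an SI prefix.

= 8.62e6 Pa; 1e6 is mega.

8.62 MPa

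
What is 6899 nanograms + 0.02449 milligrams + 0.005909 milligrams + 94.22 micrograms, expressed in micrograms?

131.518 micrograms

In micrograms:
  6899 nanograms = 6899e-3 micrograms = 6.899
  0.02449 milligrams = 0.02449e3 micrograms = 24.49
  0.005909 milligrams = 0.005909e3 micrograms = 5.909
  94.22 micrograms → 94.22
Sum: 6.899 + 24.49 + 5.909 + 94.22 = 131.518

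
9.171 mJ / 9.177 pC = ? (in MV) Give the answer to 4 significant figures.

999.3 MV

(9.171e-3) / (9.177e-12) = 0.999346e9 V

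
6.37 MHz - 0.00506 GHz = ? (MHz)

1.31 MHz

In MHz:
  6.37 MHz → 6.37
  0.00506 GHz = 0.00506e3 MHz = 5.06
Difference: 6.37 - 5.06 = 1.31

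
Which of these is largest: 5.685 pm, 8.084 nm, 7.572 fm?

5.685 pm = 0.000000000005685 m
8.084 nm = 0.000000008084 m
7.572 fm = 0.000000000000007572 m

8.084 nm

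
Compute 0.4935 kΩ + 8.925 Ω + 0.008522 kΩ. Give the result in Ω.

In Ω:
  0.4935 kΩ = 0.4935 × 10³ Ω = 493.5
  8.925 Ω → 8.925
  0.008522 kΩ = 0.008522 × 10³ Ω = 8.522
Sum: 493.5 + 8.925 + 8.522 = 510.947

510.947 Ω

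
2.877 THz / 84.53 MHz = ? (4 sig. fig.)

34040

(2.877 × 10^12) / (84.53 × 10^6) = 0.034035 × 10^6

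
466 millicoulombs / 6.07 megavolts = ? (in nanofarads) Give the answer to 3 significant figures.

76.8 nanofarads

(466e-3) / (6.07e6) = 76.771e-9 F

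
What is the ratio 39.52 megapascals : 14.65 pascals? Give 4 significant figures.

2698000

(39.52 × 10^6) / (14.65) = 2.6976 × 10^6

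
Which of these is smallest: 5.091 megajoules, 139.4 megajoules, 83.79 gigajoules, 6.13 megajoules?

5.091 megajoules

5.091 megajoules = 5091000 joules
139.4 megajoules = 139400000 joules
83.79 gigajoules = 83790000000 joules
6.13 megajoules = 6130000 joules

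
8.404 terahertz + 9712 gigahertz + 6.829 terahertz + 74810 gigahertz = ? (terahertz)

In terahertz:
  8.404 terahertz → 8.404
  9712 gigahertz = 9712e-3 terahertz = 9.712
  6.829 terahertz → 6.829
  74810 gigahertz = 74810e-3 terahertz = 74.81
Sum: 8.404 + 9.712 + 6.829 + 74.81 = 99.755

99.755 terahertz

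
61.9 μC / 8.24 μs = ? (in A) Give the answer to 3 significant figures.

7.51 A

(61.9e-6) / (8.24e-6) = 7.5121 A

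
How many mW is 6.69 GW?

giga = 10^9, milli = 10^-3; factor is 10^12.
6.69 × 10^12 = 6690000000000

6690000000000 mW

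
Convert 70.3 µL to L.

micro = 10⁻⁶, (no prefix) = 10⁰; factor is 10⁻⁶.
70.3 × 10⁻⁶ = 0.0000703

0.0000703 L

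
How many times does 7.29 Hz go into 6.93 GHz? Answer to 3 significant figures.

951000000

(6.93e9) / (7.29) = 0.9506e9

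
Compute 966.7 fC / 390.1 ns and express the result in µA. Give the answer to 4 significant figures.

(966.7e-15) / (390.1e-9) = 2.47808e-6 A

2.478 µA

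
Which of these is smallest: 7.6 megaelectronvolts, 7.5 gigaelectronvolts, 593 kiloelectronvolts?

7.6 megaelectronvolts = 7600000 electronvolts
7.5 gigaelectronvolts = 7500000000 electronvolts
593 kiloelectronvolts = 593000 electronvolts

593 kiloelectronvolts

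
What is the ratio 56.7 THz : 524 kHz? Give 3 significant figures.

108000000

(56.7e12) / (524e3) = 0.1082e9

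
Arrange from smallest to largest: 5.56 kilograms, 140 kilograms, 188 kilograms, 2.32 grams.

2.32 grams < 5.56 kilograms < 140 kilograms < 188 kilograms

5.56 kilograms = 5560 grams
140 kilograms = 140000 grams
188 kilograms = 188000 grams
2.32 grams = 2.32 grams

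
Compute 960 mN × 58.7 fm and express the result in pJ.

960 × 10^-3 × 58.7 × 10^-15 = 56352 × 10^-18 J

0.056352 pJ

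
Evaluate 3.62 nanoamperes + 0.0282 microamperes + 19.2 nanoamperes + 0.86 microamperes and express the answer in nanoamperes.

In nanoamperes:
  3.62 nanoamperes → 3.62
  0.0282 microamperes = 0.0282e3 nanoamperes = 28.2
  19.2 nanoamperes → 19.2
  0.86 microamperes = 0.86e3 nanoamperes = 860
Sum: 3.62 + 28.2 + 19.2 + 860 = 911.02

911.02 nanoamperes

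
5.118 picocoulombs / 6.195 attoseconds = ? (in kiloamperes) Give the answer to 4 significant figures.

(5.118 × 10⁻¹²) / (6.195 × 10⁻¹⁸) = 0.82615 × 10⁶ A

826.2 kiloamperes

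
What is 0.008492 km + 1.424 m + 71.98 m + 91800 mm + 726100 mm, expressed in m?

In m:
  0.008492 km = 0.008492e3 m = 8.492
  1.424 m → 1.424
  71.98 m → 71.98
  91800 mm = 91800e-3 m = 91.8
  726100 mm = 726100e-3 m = 726.1
Sum: 8.492 + 1.424 + 71.98 + 91.8 + 726.1 = 899.796

899.796 m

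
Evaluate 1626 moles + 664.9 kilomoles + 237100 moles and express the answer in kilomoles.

In kilomoles:
  1626 moles = 1626 × 10⁻³ kilomoles = 1.626
  664.9 kilomoles → 664.9
  237100 moles = 237100 × 10⁻³ kilomoles = 237.1
Sum: 1.626 + 664.9 + 237.1 = 903.626

903.626 kilomoles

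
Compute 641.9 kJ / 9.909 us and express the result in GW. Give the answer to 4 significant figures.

(641.9 × 10³) / (9.909 × 10⁻⁶) = 64.7795 × 10⁹ W

64.78 GW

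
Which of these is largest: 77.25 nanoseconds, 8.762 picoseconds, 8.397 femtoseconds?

77.25 nanoseconds = 0.00000007725 seconds
8.762 picoseconds = 0.000000000008762 seconds
8.397 femtoseconds = 0.000000000000008397 seconds

77.25 nanoseconds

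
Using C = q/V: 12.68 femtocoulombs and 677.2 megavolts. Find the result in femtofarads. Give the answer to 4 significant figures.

0.00000001872 femtofarads

(12.68 × 10⁻¹⁵) / (677.2 × 10⁶) = 0.0187242 × 10⁻²¹ F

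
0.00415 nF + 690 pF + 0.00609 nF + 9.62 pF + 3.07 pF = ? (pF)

712.93 pF

In pF:
  0.00415 nF = 0.00415 × 10³ pF = 4.15
  690 pF → 690
  0.00609 nF = 0.00609 × 10³ pF = 6.09
  9.62 pF → 9.62
  3.07 pF → 3.07
Sum: 4.15 + 690 + 6.09 + 9.62 + 3.07 = 712.93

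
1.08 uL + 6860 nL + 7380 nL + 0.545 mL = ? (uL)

In uL:
  1.08 uL → 1.08
  6860 nL = 6860 × 10^-3 uL = 6.86
  7380 nL = 7380 × 10^-3 uL = 7.38
  0.545 mL = 0.545 × 10^3 uL = 545
Sum: 1.08 + 6.86 + 7.38 + 545 = 560.32

560.32 uL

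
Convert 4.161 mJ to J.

0.004161 J

milli = 10⁻³, (no prefix) = 10⁰; factor is 10⁻³.
4.161 × 10⁻³ = 0.004161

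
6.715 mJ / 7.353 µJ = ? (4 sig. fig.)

(6.715 × 10⁻³) / (7.353 × 10⁻⁶) = 0.91323 × 10³

913.2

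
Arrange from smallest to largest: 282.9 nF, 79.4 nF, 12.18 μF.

79.4 nF < 282.9 nF < 12.18 μF

282.9 nF = 0.0000002829 F
79.4 nF = 0.0000000794 F
12.18 μF = 0.00001218 F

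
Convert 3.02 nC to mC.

nano = 10^-9, milli = 10^-3; factor is 10^-6.
3.02 × 10^-6 = 0.00000302

0.00000302 mC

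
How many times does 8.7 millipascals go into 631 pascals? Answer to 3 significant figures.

(631) / (8.7e-3) = 72.53e3

72500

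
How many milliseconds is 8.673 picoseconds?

pico = 10⁻¹², milli = 10⁻³; factor is 10⁻⁹.
8.673 × 10⁻⁹ = 0.000000008673

0.000000008673 milliseconds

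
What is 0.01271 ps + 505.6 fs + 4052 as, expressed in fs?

In fs:
  0.01271 ps = 0.01271 × 10^3 fs = 12.71
  505.6 fs → 505.6
  4052 as = 4052 × 10^-3 fs = 4.052
Sum: 12.71 + 505.6 + 4.052 = 522.362

522.362 fs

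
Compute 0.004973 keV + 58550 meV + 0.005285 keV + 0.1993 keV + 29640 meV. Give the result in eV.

In eV:
  0.004973 keV = 0.004973 × 10^3 eV = 4.973
  58550 meV = 58550 × 10^-3 eV = 58.55
  0.005285 keV = 0.005285 × 10^3 eV = 5.285
  0.1993 keV = 0.1993 × 10^3 eV = 199.3
  29640 meV = 29640 × 10^-3 eV = 29.64
Sum: 4.973 + 58.55 + 5.285 + 199.3 + 29.64 = 297.748

297.748 eV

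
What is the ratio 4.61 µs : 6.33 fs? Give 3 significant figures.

(4.61e-6) / (6.33e-15) = 0.7283e9

728000000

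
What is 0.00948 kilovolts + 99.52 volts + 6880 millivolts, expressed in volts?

115.88 volts

In volts:
  0.00948 kilovolts = 0.00948e3 volts = 9.48
  99.52 volts → 99.52
  6880 millivolts = 6880e-3 volts = 6.88
Sum: 9.48 + 99.52 + 6.88 = 115.88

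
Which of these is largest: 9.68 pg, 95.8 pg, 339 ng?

339 ng

9.68 pg = 0.00000000000968 g
95.8 pg = 0.0000000000958 g
339 ng = 0.000000339 g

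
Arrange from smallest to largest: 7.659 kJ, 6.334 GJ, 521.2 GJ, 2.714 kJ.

7.659 kJ = 7659 J
6.334 GJ = 6334000000 J
521.2 GJ = 521200000000 J
2.714 kJ = 2714 J

2.714 kJ < 7.659 kJ < 6.334 GJ < 521.2 GJ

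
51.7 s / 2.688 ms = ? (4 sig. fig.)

19230

(51.7) / (2.688e-3) = 19.234e3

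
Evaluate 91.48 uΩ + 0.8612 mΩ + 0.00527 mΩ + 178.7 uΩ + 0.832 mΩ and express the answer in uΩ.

In uΩ:
  91.48 uΩ → 91.48
  0.8612 mΩ = 0.8612e3 uΩ = 861.2
  0.00527 mΩ = 0.00527e3 uΩ = 5.27
  178.7 uΩ → 178.7
  0.832 mΩ = 0.832e3 uΩ = 832
Sum: 91.48 + 861.2 + 5.27 + 178.7 + 832 = 1968.65

1968.65 uΩ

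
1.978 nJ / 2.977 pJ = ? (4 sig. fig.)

664.4

(1.978e-9) / (2.977e-12) = 0.66443e3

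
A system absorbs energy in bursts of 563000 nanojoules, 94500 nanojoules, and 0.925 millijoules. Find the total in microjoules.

In microjoules:
  563000 nanojoules = 563000 × 10⁻³ microjoules = 563
  94500 nanojoules = 94500 × 10⁻³ microjoules = 94.5
  0.925 millijoules = 0.925 × 10³ microjoules = 925
Sum: 563 + 94.5 + 925 = 1582.5

1582.5 microjoules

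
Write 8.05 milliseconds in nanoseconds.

8050000 nanoseconds

milli = 10⁻³, nano = 10⁻⁹; factor is 10⁶.
8.05 × 10⁶ = 8050000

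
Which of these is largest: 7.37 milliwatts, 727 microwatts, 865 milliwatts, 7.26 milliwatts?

865 milliwatts

7.37 milliwatts = 0.00737 watts
727 microwatts = 0.000727 watts
865 milliwatts = 0.865 watts
7.26 milliwatts = 0.00726 watts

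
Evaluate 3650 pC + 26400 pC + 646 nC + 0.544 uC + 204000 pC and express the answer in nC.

1424.05 nC

In nC:
  3650 pC = 3650 × 10⁻³ nC = 3.65
  26400 pC = 26400 × 10⁻³ nC = 26.4
  646 nC → 646
  0.544 uC = 0.544 × 10³ nC = 544
  204000 pC = 204000 × 10⁻³ nC = 204
Sum: 3.65 + 26.4 + 646 + 544 + 204 = 1424.05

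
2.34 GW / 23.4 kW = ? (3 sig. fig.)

(2.34 × 10⁹) / (23.4 × 10³) = 0.1 × 10⁶

100000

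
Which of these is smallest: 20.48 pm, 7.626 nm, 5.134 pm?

5.134 pm

20.48 pm = 0.00000000002048 m
7.626 nm = 0.000000007626 m
5.134 pm = 0.000000000005134 m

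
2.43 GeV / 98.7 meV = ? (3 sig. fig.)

(2.43 × 10^9) / (98.7 × 10^-3) = 0.02462 × 10^12

24600000000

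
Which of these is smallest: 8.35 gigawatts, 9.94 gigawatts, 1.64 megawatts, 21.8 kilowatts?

21.8 kilowatts

8.35 gigawatts = 8350000000 watts
9.94 gigawatts = 9940000000 watts
1.64 megawatts = 1640000 watts
21.8 kilowatts = 21800 watts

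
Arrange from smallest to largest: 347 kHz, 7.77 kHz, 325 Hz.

325 Hz < 7.77 kHz < 347 kHz

347 kHz = 347000 Hz
7.77 kHz = 7770 Hz
325 Hz = 325 Hz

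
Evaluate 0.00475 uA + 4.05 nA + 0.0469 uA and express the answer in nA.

In nA:
  0.00475 uA = 0.00475 × 10^3 nA = 4.75
  4.05 nA → 4.05
  0.0469 uA = 0.0469 × 10^3 nA = 46.9
Sum: 4.75 + 4.05 + 46.9 = 55.7

55.7 nA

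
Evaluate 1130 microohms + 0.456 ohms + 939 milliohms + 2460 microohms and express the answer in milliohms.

In milliohms:
  1130 microohms = 1130 × 10^-3 milliohms = 1.13
  0.456 ohms = 0.456 × 10^3 milliohms = 456
  939 milliohms → 939
  2460 microohms = 2460 × 10^-3 milliohms = 2.46
Sum: 1.13 + 456 + 939 + 2.46 = 1398.59

1398.59 milliohms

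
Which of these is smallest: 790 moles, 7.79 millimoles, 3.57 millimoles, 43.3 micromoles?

43.3 micromoles

790 moles = 790 moles
7.79 millimoles = 0.00779 moles
3.57 millimoles = 0.00357 moles
43.3 micromoles = 0.0000433 moles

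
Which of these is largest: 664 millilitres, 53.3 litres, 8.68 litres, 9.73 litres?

53.3 litres

664 millilitres = 0.664 litres
53.3 litres = 53.3 litres
8.68 litres = 8.68 litres
9.73 litres = 9.73 litres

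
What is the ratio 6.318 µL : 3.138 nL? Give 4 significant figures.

(6.318e-6) / (3.138e-9) = 2.0134e3

2013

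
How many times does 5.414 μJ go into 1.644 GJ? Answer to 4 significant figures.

303700000000000

(1.644 × 10⁹) / (5.414 × 10⁻⁶) = 0.30366 × 10¹⁵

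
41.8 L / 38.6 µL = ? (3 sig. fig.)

1080000

(41.8) / (38.6e-6) = 1.083e6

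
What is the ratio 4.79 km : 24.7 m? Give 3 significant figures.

194

(4.79e3) / (24.7) = 0.1939e3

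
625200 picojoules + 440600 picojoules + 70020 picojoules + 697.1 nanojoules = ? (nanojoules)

1832.92 nanojoules

In nanojoules:
  625200 picojoules = 625200 × 10^-3 nanojoules = 625.2
  440600 picojoules = 440600 × 10^-3 nanojoules = 440.6
  70020 picojoules = 70020 × 10^-3 nanojoules = 70.02
  697.1 nanojoules → 697.1
Sum: 625.2 + 440.6 + 70.02 + 697.1 = 1832.92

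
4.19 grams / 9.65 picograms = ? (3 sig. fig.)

(4.19) / (9.65 × 10^-12) = 0.4342 × 10^12

434000000000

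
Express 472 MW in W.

mega = 10^6, (no prefix) = 10^0; factor is 10^6.
472 × 10^6 = 472000000

472000000 W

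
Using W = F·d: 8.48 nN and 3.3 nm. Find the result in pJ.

0.000027984 pJ

8.48 × 10⁻⁹ × 3.3 × 10⁻⁹ = 27.984 × 10⁻¹⁸ J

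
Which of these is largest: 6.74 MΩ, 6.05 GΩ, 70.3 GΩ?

6.74 MΩ = 6740000 Ω
6.05 GΩ = 6050000000 Ω
70.3 GΩ = 70300000000 Ω

70.3 GΩ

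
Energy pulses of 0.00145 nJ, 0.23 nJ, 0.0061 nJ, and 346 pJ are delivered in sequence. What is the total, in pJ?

583.55 pJ

In pJ:
  0.00145 nJ = 0.00145e3 pJ = 1.45
  0.23 nJ = 0.23e3 pJ = 230
  0.0061 nJ = 0.0061e3 pJ = 6.1
  346 pJ → 346
Sum: 1.45 + 230 + 6.1 + 346 = 583.55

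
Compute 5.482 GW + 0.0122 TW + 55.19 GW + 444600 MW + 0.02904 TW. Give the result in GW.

In GW:
  5.482 GW → 5.482
  0.0122 TW = 0.0122e3 GW = 12.2
  55.19 GW → 55.19
  444600 MW = 444600e-3 GW = 444.6
  0.02904 TW = 0.02904e3 GW = 29.04
Sum: 5.482 + 12.2 + 55.19 + 444.6 + 29.04 = 546.512

546.512 GW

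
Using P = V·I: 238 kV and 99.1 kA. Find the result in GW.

238 × 10³ × 99.1 × 10³ = 23585.8 × 10⁶ W

23.5858 GW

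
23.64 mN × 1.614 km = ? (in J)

23.64 × 10⁻³ × 1.614 × 10³ = 38.15496 J

38.15496 J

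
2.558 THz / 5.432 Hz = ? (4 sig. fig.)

(2.558 × 10^12) / (5.432) = 0.47091 × 10^12

470900000000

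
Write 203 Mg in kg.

203000 kg

mega = 10⁶, kilo = 10³; factor is 10³.
203 × 10³ = 203000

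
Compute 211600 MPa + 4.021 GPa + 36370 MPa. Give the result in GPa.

251.991 GPa

In GPa:
  211600 MPa = 211600e-3 GPa = 211.6
  4.021 GPa → 4.021
  36370 MPa = 36370e-3 GPa = 36.37
Sum: 211.6 + 4.021 + 36.37 = 251.991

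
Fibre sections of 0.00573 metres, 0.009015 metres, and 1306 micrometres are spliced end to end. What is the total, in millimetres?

In millimetres:
  0.00573 metres = 0.00573 × 10^3 millimetres = 5.73
  0.009015 metres = 0.009015 × 10^3 millimetres = 9.015
  1306 micrometres = 1306 × 10^-3 millimetres = 1.306
Sum: 5.73 + 9.015 + 1.306 = 16.051

16.051 millimetres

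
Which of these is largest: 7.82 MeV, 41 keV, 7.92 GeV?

7.92 GeV

7.82 MeV = 7820000 eV
41 keV = 41000 eV
7.92 GeV = 7920000000 eV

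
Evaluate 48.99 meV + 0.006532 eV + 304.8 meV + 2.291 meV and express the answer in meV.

In meV:
  48.99 meV → 48.99
  0.006532 eV = 0.006532 × 10^3 meV = 6.532
  304.8 meV → 304.8
  2.291 meV → 2.291
Sum: 48.99 + 6.532 + 304.8 + 2.291 = 362.613

362.613 meV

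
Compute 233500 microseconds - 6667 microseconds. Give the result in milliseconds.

In milliseconds:
  233500 microseconds = 233500 × 10^-3 milliseconds = 233.5
  6667 microseconds = 6667 × 10^-3 milliseconds = 6.667
Difference: 233.5 - 6.667 = 226.833

226.833 milliseconds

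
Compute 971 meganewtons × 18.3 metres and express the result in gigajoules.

971 × 10⁶ × 18.3 = 17769.3 × 10⁶ J

17.7693 gigajoules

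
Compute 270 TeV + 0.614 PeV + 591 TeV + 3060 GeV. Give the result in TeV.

1478.06 TeV

In TeV:
  270 TeV → 270
  0.614 PeV = 0.614e3 TeV = 614
  591 TeV → 591
  3060 GeV = 3060e-3 TeV = 3.06
Sum: 270 + 614 + 591 + 3.06 = 1478.06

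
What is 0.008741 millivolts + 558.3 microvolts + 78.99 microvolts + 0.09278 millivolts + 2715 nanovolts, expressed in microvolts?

In microvolts:
  0.008741 millivolts = 0.008741 × 10^3 microvolts = 8.741
  558.3 microvolts → 558.3
  78.99 microvolts → 78.99
  0.09278 millivolts = 0.09278 × 10^3 microvolts = 92.78
  2715 nanovolts = 2715 × 10^-3 microvolts = 2.715
Sum: 8.741 + 558.3 + 78.99 + 92.78 + 2.715 = 741.526

741.526 microvolts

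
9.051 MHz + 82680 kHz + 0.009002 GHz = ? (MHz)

In MHz:
  9.051 MHz → 9.051
  82680 kHz = 82680 × 10⁻³ MHz = 82.68
  0.009002 GHz = 0.009002 × 10³ MHz = 9.002
Sum: 9.051 + 82.68 + 9.002 = 100.733

100.733 MHz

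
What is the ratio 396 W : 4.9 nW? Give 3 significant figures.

80800000000

(396) / (4.9 × 10^-9) = 80.82 × 10^9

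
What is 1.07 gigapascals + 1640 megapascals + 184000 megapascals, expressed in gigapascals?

186.71 gigapascals

In gigapascals:
  1.07 gigapascals → 1.07
  1640 megapascals = 1640 × 10⁻³ gigapascals = 1.64
  184000 megapascals = 184000 × 10⁻³ gigapascals = 184
Sum: 1.07 + 1.64 + 184 = 186.71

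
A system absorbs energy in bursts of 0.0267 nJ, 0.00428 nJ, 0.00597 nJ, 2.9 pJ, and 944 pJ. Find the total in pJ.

983.85 pJ

In pJ:
  0.0267 nJ = 0.0267e3 pJ = 26.7
  0.00428 nJ = 0.00428e3 pJ = 4.28
  0.00597 nJ = 0.00597e3 pJ = 5.97
  2.9 pJ → 2.9
  944 pJ → 944
Sum: 26.7 + 4.28 + 5.97 + 2.9 + 944 = 983.85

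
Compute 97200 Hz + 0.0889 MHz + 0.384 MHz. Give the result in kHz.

In kHz:
  97200 Hz = 97200 × 10⁻³ kHz = 97.2
  0.0889 MHz = 0.0889 × 10³ kHz = 88.9
  0.384 MHz = 0.384 × 10³ kHz = 384
Sum: 97.2 + 88.9 + 384 = 570.1

570.1 kHz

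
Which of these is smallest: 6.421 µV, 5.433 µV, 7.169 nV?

6.421 µV = 0.000006421 V
5.433 µV = 0.000005433 V
7.169 nV = 0.000000007169 V

7.169 nV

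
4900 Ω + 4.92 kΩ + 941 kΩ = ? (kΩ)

In kΩ:
  4900 Ω = 4900e-3 kΩ = 4.9
  4.92 kΩ → 4.92
  941 kΩ → 941
Sum: 4.9 + 4.92 + 941 = 950.82

950.82 kΩ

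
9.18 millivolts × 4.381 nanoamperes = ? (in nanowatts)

0.04021758 nanowatts

9.18 × 10⁻³ × 4.381 × 10⁻⁹ = 40.21758 × 10⁻¹² W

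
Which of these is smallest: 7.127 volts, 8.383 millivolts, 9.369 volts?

7.127 volts = 7.127 volts
8.383 millivolts = 0.008383 volts
9.369 volts = 9.369 volts

8.383 millivolts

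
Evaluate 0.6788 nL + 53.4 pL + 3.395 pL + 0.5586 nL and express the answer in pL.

1294.195 pL

In pL:
  0.6788 nL = 0.6788 × 10³ pL = 678.8
  53.4 pL → 53.4
  3.395 pL → 3.395
  0.5586 nL = 0.5586 × 10³ pL = 558.6
Sum: 678.8 + 53.4 + 3.395 + 558.6 = 1294.195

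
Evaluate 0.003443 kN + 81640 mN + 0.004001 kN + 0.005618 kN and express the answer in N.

In N:
  0.003443 kN = 0.003443 × 10^3 N = 3.443
  81640 mN = 81640 × 10^-3 N = 81.64
  0.004001 kN = 0.004001 × 10^3 N = 4.001
  0.005618 kN = 0.005618 × 10^3 N = 5.618
Sum: 3.443 + 81.64 + 4.001 + 5.618 = 94.702

94.702 N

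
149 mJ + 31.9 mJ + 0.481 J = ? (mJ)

661.9 mJ

In mJ:
  149 mJ → 149
  31.9 mJ → 31.9
  0.481 J = 0.481 × 10^3 mJ = 481
Sum: 149 + 31.9 + 481 = 661.9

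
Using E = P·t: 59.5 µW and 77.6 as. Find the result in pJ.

59.5 × 10⁻⁶ × 77.6 × 10⁻¹⁸ = 4617.2 × 10⁻²⁴ J

0.0000000046172 pJ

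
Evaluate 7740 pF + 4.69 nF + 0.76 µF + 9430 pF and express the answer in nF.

781.86 nF

In nF:
  7740 pF = 7740 × 10⁻³ nF = 7.74
  4.69 nF → 4.69
  0.76 µF = 0.76 × 10³ nF = 760
  9430 pF = 9430 × 10⁻³ nF = 9.43
Sum: 7.74 + 4.69 + 760 + 9.43 = 781.86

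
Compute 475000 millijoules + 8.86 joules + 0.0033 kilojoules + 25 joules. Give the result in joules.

In joules:
  475000 millijoules = 475000 × 10⁻³ joules = 475
  8.86 joules → 8.86
  0.0033 kilojoules = 0.0033 × 10³ joules = 3.3
  25 joules → 25
Sum: 475 + 8.86 + 3.3 + 25 = 512.16

512.16 joules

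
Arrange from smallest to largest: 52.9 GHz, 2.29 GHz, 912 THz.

2.29 GHz < 52.9 GHz < 912 THz

52.9 GHz = 52900000000 Hz
2.29 GHz = 2290000000 Hz
912 THz = 912000000000000 Hz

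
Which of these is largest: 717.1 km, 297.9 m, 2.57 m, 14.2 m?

717.1 km = 717100 m
297.9 m = 297.9 m
2.57 m = 2.57 m
14.2 m = 14.2 m

717.1 km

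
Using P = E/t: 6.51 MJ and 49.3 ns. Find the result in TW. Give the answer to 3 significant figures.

(6.51 × 10⁶) / (49.3 × 10⁻⁹) = 0.13205 × 10¹⁵ W

132 TW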